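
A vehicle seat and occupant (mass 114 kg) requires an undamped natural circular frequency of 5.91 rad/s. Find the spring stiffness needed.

3980 N/m

k = m·ω_n² = 114 × 5.910² = 114 × 34.93 = 3982 N/m.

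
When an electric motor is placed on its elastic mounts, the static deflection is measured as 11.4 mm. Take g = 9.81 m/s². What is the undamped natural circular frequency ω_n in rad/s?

29.3 rad/s

ω_n = √(g/δ_st) = √(9.81/0.0114) = √860.5 = 29.33 rad/s.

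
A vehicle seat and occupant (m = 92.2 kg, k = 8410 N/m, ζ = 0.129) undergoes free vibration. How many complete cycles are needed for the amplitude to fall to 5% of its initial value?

Logarithmic decrement δ = 2πζ/√(1 − ζ²) = 2π × 0.1290/√(1 − 0.0166) = 0.8174.
x_n/x₀ = e^(−nδ) ≤ 0.05; take ln: n ≥ ln(1/0.05)/δ = 2.996/0.8174 = 3.665.
So 4 complete cycles are required.

4 cycles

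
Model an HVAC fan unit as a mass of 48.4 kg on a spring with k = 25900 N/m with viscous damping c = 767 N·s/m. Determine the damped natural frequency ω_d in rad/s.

21.7 rad/s

ω_n = √(k/m) = √(25900/48.4) = 23.13 rad/s.
Critical damping c_c = 2√(k·m) = 2√(25900 × 48.4) = 2239 N·s/m, so ζ = c/c_c = 767/2239 = 0.3425.
ω_d = ω_n√(1 − ζ²) = 23.13 × √(1 − 0.117) = 21.73 rad/s.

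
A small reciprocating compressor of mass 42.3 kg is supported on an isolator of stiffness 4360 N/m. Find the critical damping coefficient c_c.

859 N·s/m

c_c = 2√(k·m) = 2√(4360 × 42.3) = 2 × 429.5 = 858.9 N·s/m.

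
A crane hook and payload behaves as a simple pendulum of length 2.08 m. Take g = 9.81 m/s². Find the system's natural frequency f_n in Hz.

For a simple pendulum ω_n = √(g/L) = √(9.81/2.08) = √4.716 = 2.172 rad/s.
f_n = ω_n/(2π) = 2.172/6.283 = 0.3456 Hz.

0.346 Hz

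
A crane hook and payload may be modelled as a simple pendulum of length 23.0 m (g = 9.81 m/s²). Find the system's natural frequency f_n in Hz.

For a simple pendulum ω_n = √(g/L) = √(9.81/23.0) = √0.4265 = 0.6531 rad/s.
f_n = ω_n/(2π) = 0.6531/6.283 = 0.1039 Hz.

0.104 Hz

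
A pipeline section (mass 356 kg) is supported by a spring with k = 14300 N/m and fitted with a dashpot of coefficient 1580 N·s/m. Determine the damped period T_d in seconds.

1.06 s

ω_n = √(k/m) = √(14300/356) = 6.338 rad/s.
Critical damping c_c = 2√(k·m) = 2√(14300 × 356) = 4513 N·s/m, so ζ = c/c_c = 1580/4513 = 0.3501.
ω_d = ω_n√(1 − ζ²) = 6.338 × √(1 − 0.123) = 5.937 rad/s.
T_d = 2π/ω_d = 1.058 s.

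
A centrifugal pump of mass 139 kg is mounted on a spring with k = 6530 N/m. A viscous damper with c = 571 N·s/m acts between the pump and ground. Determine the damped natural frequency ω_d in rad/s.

ω_n = √(k/m) = √(6530/139) = 6.854 rad/s.
Critical damping c_c = 2√(k·m) = 2√(6530 × 139) = 1905 N·s/m, so ζ = c/c_c = 571/1905 = 0.2997.
ω_d = ω_n√(1 − ζ²) = 6.854 × √(1 − 0.0898) = 6.539 rad/s.

6.54 rad/s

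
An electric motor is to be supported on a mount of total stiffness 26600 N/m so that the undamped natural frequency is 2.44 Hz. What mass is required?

ω_n = 2πf_n = 2π × 2.44 = 15.33 rad/s.
m = k/ω_n² = 26600/15.33² = 26600/235.0 = 113.2 kg.

113 kg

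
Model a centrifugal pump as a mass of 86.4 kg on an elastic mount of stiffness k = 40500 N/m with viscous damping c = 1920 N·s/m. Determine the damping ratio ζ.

0.513

ω_n = √(k/m) = √(40500/86.4) = 21.65 rad/s.
Critical damping c_c = 2√(k·m) = 2√(40500 × 86.4) = 3741 N·s/m, so ζ = c/c_c = 1920/3741 = 0.5132.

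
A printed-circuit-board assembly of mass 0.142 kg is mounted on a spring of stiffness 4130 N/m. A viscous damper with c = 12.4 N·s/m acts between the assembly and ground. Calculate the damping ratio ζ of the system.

ω_n = √(k/m) = √(4130/0.142) = 170.5 rad/s.
Critical damping c_c = 2√(k·m) = 2√(4130 × 0.142) = 48.43 N·s/m, so ζ = c/c_c = 12.4/48.43 = 0.2560.

0.256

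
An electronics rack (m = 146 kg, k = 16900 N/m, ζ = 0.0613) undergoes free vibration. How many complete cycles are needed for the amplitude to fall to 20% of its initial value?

5 cycles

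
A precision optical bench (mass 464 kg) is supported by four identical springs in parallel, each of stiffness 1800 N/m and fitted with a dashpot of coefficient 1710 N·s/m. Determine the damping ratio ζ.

Parallel springs add: k_eq = 4 × 1800 = 7200 N/m.
ω_n = √(k_eq/m) = √(7200/464) = 3.939 rad/s.
Critical damping c_c = 2√(k_eq·m) = 2√(7200 × 464) = 3656 N·s/m, so ζ = c/c_c = 1710/3656 = 0.4678.

0.468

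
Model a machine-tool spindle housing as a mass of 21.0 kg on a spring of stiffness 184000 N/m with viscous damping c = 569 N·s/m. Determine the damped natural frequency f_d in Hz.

14.7 Hz

ω_n = √(k/m) = √(184000/21.0) = 93.61 rad/s.
Critical damping c_c = 2√(k·m) = 2√(184000 × 21.0) = 3931 N·s/m, so ζ = c/c_c = 569/3931 = 0.1447.
ω_d = ω_n√(1 − ζ²) = 93.61 × √(1 − 0.0209) = 92.62 rad/s.
f_d = ω_d/(2π) = 14.74 Hz.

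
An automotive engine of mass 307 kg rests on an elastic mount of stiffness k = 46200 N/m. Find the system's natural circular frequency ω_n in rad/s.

12.3 rad/s

ω_n = √(k/m) = √(46200/307) = √150.5 = 12.27 rad/s.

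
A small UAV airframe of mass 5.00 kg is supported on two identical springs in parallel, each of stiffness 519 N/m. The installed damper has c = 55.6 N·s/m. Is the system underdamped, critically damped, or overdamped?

Parallel springs add: k_eq = 2 × 519 = 1038 N/m.
c_c = 2√(k_eq·m) = 144.1 N·s/m; ζ = c/c_c = 55.6/144.1 = 0.386.
Since ζ < 1 the system is underdamped.

underdamped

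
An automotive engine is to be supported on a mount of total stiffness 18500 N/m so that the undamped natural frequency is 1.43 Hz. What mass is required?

ω_n = 2πf_n = 2π × 1.43 = 8.985 rad/s.
m = k/ω_n² = 18500/8.985² = 18500/80.73 = 229.2 kg.

229 kg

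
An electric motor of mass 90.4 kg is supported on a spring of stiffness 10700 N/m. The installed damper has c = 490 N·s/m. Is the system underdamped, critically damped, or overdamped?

c_c = 2√(k·m) = 1967 N·s/m; ζ = c/c_c = 490/1967 = 0.249.
Since ζ < 1 the system is underdamped.

underdamped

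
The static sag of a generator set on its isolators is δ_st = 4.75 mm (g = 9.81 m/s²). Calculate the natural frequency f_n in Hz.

7.23 Hz

ω_n = √(g/δ_st) = √(9.81/0.00475) = √2065 = 45.45 rad/s.
f_n = ω_n/(2π) = 45.45/6.283 = 7.233 Hz.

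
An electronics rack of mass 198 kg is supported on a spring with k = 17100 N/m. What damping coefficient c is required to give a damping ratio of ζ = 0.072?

265 N·s/m

c_c = 2√(k·m) = 2√(17100 × 198) = 3680 N·s/m.
c = ζ·c_c = 0.072 × 3680 = 265.0 N·s/m.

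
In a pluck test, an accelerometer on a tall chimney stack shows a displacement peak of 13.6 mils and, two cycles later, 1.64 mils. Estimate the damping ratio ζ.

0.166

Logarithmic decrement δ = (1/n)·ln(x₀/x_n) = (1/2)·ln(13.6/1.64) = (1/2)·ln(8.293) = 1.058.
ζ = δ/√(4π² + δ²) = 1.058/√(39.48 + 1.12) = 1.058/6.372 = 0.1660.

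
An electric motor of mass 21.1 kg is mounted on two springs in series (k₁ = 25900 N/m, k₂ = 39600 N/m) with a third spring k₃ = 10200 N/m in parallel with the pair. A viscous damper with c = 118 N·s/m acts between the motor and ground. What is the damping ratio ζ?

0.0799

Series pair: k_s = k₁k₂/(k₁+k₂) = (25900)(39600)/(25900 + 39600) = 15660 N/m. In parallel with k₃: k_eq = 15660 + 10200 = 25860 N/m.
ω_n = √(k_eq/m) = √(25860/21.1) = 35.01 rad/s.
Critical damping c_c = 2√(k_eq·m) = 2√(25860 × 21.1) = 1477 N·s/m, so ζ = c/c_c = 118/1477 = 0.07987.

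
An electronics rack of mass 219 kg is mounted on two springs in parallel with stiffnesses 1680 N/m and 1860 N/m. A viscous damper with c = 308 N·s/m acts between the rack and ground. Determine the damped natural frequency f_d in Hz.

Parallel springs add: k_eq = 1680 + 1860 = 3540 N/m.
ω_n = √(k_eq/m) = √(3540/219) = 4.020 rad/s.
Critical damping c_c = 2√(k_eq·m) = 2√(3540 × 219) = 1761 N·s/m, so ζ = c/c_c = 308/1761 = 0.1749.
ω_d = ω_n√(1 − ζ²) = 4.020 × √(1 − 0.0306) = 3.959 rad/s.
f_d = ω_d/(2π) = 0.6300 Hz.

0.630 Hz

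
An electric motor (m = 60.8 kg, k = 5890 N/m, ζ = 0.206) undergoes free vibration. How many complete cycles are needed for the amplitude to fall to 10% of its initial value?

Logarithmic decrement δ = 2πζ/√(1 − ζ²) = 2π × 0.2060/√(1 − 0.0424) = 1.323.
x_n/x₀ = e^(−nδ) ≤ 0.1; take ln: n ≥ ln(1/0.1)/δ = 2.303/1.323 = 1.741.
So 2 complete cycles are required.

2 cycles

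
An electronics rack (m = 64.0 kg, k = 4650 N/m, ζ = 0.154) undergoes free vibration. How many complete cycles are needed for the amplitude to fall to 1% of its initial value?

5 cycles

Logarithmic decrement δ = 2πζ/√(1 − ζ²) = 2π × 0.1540/√(1 − 0.0237) = 0.9793.
x_n/x₀ = e^(−nδ) ≤ 0.01; take ln: n ≥ ln(1/0.01)/δ = 4.605/0.9793 = 4.703.
So 5 complete cycles are required.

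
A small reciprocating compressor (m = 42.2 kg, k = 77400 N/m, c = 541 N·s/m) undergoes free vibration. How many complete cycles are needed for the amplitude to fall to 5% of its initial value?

ζ = c/(2√(km)) = 541/(2√(77400 × 42.2)) = 541/3615 = 0.1497.
Logarithmic decrement δ = 2πζ/√(1 − ζ²) = 2π × 0.1497/√(1 − 0.0224) = 0.9511.
x_n/x₀ = e^(−nδ) ≤ 0.05; take ln: n ≥ ln(1/0.05)/δ = 2.996/0.9511 = 3.150.
So 4 complete cycles are required.

4 cycles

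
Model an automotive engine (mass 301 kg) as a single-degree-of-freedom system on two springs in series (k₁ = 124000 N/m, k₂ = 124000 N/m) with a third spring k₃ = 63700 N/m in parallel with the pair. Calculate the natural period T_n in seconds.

Series pair: k_s = k₁k₂/(k₁+k₂) = (124000)(124000)/(124000 + 124000) = 62000 N/m. In parallel with k₃: k_eq = 62000 + 63700 = 125700 N/m.
ω_n = √(k_eq/m) = √(125700/301) = √417.6 = 20.44 rad/s.
T_n = 2π/ω_n = 6.283/20.44 = 0.3075 s.

0.307 s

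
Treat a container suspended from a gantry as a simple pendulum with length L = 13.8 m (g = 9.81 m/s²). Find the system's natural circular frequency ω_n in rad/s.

For a simple pendulum ω_n = √(g/L) = √(9.81/13.8) = √0.7109 = 0.8431 rad/s.

0.843 rad/s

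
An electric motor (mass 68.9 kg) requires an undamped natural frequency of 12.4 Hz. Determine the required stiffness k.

418000 N/m

ω_n = 2πf_n = 2π × 12.4 = 77.91 rad/s.
k = m·ω_n² = 68.9 × 77.91² = 68.9 × 6070 = 418200 N/m.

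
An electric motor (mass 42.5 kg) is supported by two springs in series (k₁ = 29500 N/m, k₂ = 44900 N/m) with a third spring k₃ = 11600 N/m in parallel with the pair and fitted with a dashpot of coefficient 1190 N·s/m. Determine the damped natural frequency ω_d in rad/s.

22.3 rad/s

Series pair: k_s = k₁k₂/(k₁+k₂) = (29500)(44900)/(29500 + 44900) = 17800 N/m. In parallel with k₃: k_eq = 17800 + 11600 = 29400 N/m.
ω_n = √(k_eq/m) = √(29400/42.5) = 26.30 rad/s.
Critical damping c_c = 2√(k_eq·m) = 2√(29400 × 42.5) = 2236 N·s/m, so ζ = c/c_c = 1190/2236 = 0.5323.
ω_d = ω_n√(1 − ζ²) = 26.30 × √(1 − 0.283) = 22.27 rad/s.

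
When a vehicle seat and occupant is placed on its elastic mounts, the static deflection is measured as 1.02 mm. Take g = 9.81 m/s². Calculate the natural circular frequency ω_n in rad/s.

ω_n = √(g/δ_st) = √(9.81/0.00102) = √9618 = 98.07 rad/s.

98.1 rad/s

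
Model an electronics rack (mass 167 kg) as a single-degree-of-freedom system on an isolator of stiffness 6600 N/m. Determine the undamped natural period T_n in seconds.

0.999 s

ω_n = √(k/m) = √(6600/167) = √39.52 = 6.287 rad/s.
T_n = 2π/ω_n = 6.283/6.287 = 0.9995 s.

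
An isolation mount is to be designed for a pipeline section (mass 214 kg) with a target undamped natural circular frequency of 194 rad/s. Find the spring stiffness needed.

8050000 N/m

k = m·ω_n² = 214 × 194.0² = 214 × 37640 = 8054000 N/m.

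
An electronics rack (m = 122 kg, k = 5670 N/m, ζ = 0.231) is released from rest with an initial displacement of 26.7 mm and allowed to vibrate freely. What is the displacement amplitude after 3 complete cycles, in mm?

0.304 mm

Logarithmic decrement δ = 2πζ/√(1 − ζ²) = 2π × 0.2310/√(1 − 0.0534) = 1.492.
After n cycles, x_n/x₀ = e^(−nδ), so x_3 = 26.7 × e^(−3 × 1.492) = 26.7 × 0.01139 = 0.3040 mm.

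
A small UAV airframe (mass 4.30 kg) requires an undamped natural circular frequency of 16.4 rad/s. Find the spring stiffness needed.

1160 N/m

k = m·ω_n² = 4.30 × 16.40² = 4.30 × 269.0 = 1157 N/m.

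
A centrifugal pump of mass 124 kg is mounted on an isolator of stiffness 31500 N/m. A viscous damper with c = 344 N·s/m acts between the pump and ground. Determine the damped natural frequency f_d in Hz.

2.53 Hz

ω_n = √(k/m) = √(31500/124) = 15.94 rad/s.
Critical damping c_c = 2√(k·m) = 2√(31500 × 124) = 3953 N·s/m, so ζ = c/c_c = 344/3953 = 0.08703.
ω_d = ω_n√(1 − ζ²) = 15.94 × √(1 − 0.00757) = 15.88 rad/s.
f_d = ω_d/(2π) = 2.527 Hz.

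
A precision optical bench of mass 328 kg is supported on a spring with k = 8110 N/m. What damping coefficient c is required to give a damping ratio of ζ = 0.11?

359 N·s/m

c_c = 2√(k·m) = 2√(8110 × 328) = 3262 N·s/m.
c = ζ·c_c = 0.11 × 3262 = 358.8 N·s/m.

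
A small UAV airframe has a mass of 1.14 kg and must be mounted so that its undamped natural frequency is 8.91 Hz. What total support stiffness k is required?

ω_n = 2πf_n = 2π × 8.91 = 55.98 rad/s.
k = m·ω_n² = 1.14 × 55.98² = 1.14 × 3134 = 3573 N/m.

3570 N/m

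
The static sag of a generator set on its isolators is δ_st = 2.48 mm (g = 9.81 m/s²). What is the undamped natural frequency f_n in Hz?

10.0 Hz

ω_n = √(g/δ_st) = √(9.81/0.00248) = √3956 = 62.89 rad/s.
f_n = ω_n/(2π) = 62.89/6.283 = 10.01 Hz.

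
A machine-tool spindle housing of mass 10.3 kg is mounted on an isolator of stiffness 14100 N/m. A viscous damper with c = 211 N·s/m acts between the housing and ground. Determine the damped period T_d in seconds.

ω_n = √(k/m) = √(14100/10.3) = 37.00 rad/s.
Critical damping c_c = 2√(k·m) = 2√(14100 × 10.3) = 762.2 N·s/m, so ζ = c/c_c = 211/762.2 = 0.2768.
ω_d = ω_n√(1 − ζ²) = 37.00 × √(1 − 0.0766) = 35.55 rad/s.
T_d = 2π/ω_d = 0.1767 s.

0.177 s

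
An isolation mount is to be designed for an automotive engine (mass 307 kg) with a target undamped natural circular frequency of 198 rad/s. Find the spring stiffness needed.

12000000 N/m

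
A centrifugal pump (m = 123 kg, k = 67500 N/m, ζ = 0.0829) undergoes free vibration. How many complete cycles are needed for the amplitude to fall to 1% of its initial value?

Logarithmic decrement δ = 2πζ/√(1 − ζ²) = 2π × 0.08290/√(1 − 0.00687) = 0.5227.
x_n/x₀ = e^(−nδ) ≤ 0.01; take ln: n ≥ ln(1/0.01)/δ = 4.605/0.5227 = 8.811.
So 9 complete cycles are required.

9 cycles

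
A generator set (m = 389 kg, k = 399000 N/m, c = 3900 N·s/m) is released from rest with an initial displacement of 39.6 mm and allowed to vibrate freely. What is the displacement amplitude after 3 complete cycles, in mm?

2.00 mm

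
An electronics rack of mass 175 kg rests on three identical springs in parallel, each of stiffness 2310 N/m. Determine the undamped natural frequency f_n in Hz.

Parallel springs add: k_eq = 3 × 2310 = 6930 N/m.
ω_n = √(k_eq/m) = √(6930/175) = √39.60 = 6.293 rad/s.
f_n = ω_n/(2π) = 6.293/6.283 = 1.002 Hz.

1.00 Hz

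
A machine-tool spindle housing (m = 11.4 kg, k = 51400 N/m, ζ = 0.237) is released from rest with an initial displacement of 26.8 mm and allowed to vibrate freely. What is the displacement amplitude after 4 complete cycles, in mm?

0.0583 mm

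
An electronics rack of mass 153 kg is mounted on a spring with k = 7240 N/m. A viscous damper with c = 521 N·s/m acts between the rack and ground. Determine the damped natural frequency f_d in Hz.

ω_n = √(k/m) = √(7240/153) = 6.879 rad/s.
Critical damping c_c = 2√(k·m) = 2√(7240 × 153) = 2105 N·s/m, so ζ = c/c_c = 521/2105 = 0.2475.
ω_d = ω_n√(1 − ζ²) = 6.879 × √(1 − 0.0613) = 6.665 rad/s.
f_d = ω_d/(2π) = 1.061 Hz.

1.06 Hz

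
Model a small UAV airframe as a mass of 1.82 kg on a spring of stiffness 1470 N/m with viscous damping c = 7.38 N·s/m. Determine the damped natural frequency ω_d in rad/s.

ω_n = √(k/m) = √(1470/1.82) = 28.42 rad/s.
Critical damping c_c = 2√(k·m) = 2√(1470 × 1.82) = 103.4 N·s/m, so ζ = c/c_c = 7.38/103.4 = 0.07134.
ω_d = ω_n√(1 − ζ²) = 28.42 × √(1 − 0.00509) = 28.35 rad/s.

28.3 rad/s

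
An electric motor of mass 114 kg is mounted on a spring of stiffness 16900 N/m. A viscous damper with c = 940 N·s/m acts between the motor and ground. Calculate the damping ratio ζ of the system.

0.339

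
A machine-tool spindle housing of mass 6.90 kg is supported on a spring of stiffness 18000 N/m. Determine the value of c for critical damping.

c_c = 2√(k·m) = 2√(18000 × 6.90) = 2 × 352.4 = 704.8 N·s/m.

705 N·s/m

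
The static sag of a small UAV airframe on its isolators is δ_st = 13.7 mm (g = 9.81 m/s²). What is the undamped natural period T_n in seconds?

ω_n = √(g/δ_st) = √(9.81/0.0137) = √716.1 = 26.76 rad/s.
T_n = 2π/ω_n = 6.283/26.76 = 0.2348 s.

0.235 s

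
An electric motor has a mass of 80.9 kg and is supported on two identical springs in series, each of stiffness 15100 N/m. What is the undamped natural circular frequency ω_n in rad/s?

9.66 rad/s

Series springs: 1/k_eq = 2/15100, so k_eq = 15100/2 = 7550 N/m.
ω_n = √(k_eq/m) = √(7550/80.9) = √93.33 = 9.660 rad/s.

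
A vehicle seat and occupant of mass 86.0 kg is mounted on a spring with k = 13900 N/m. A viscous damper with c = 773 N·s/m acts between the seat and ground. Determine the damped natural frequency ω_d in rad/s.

ω_n = √(k/m) = √(13900/86.0) = 12.71 rad/s.
Critical damping c_c = 2√(k·m) = 2√(13900 × 86.0) = 2187 N·s/m, so ζ = c/c_c = 773/2187 = 0.3535.
ω_d = ω_n√(1 − ζ²) = 12.71 × √(1 − 0.125) = 11.89 rad/s.

11.9 rad/s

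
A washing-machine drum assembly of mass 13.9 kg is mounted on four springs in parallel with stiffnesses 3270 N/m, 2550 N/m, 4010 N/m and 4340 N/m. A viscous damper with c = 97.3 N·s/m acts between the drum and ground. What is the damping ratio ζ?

0.110

Parallel springs add: k_eq = 3270 + 2550 + 4010 + 4340 = 14170 N/m.
ω_n = √(k_eq/m) = √(14170/13.9) = 31.93 rad/s.
Critical damping c_c = 2√(k_eq·m) = 2√(14170 × 13.9) = 887.6 N·s/m, so ζ = c/c_c = 97.3/887.6 = 0.1096.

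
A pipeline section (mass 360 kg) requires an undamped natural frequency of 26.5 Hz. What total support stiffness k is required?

ω_n = 2πf_n = 2π × 26.5 = 166.5 rad/s.
k = m·ω_n² = 360 × 166.5² = 360 × 27720 = 9981000 N/m.

9980000 N/m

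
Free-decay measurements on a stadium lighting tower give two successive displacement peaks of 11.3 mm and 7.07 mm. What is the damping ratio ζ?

0.0744

Logarithmic decrement δ = (1/n)·ln(x₀/x_n) = (1/1)·ln(11.3/7.07) = (1/1)·ln(1.598) = 0.4689.
ζ = δ/√(4π² + δ²) = 0.4689/√(39.48 + 0.220) = 0.4689/6.301 = 0.07443.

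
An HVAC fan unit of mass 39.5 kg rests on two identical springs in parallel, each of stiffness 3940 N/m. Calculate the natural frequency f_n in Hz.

Parallel springs add: k_eq = 2 × 3940 = 7880 N/m.
ω_n = √(k_eq/m) = √(7880/39.5) = √199.5 = 14.12 rad/s.
f_n = ω_n/(2π) = 14.12/6.283 = 2.248 Hz.

2.25 Hz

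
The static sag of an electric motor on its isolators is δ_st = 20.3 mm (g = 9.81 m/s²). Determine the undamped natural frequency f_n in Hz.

ω_n = √(g/δ_st) = √(9.81/0.0203) = √483.3 = 21.98 rad/s.
f_n = ω_n/(2π) = 21.98/6.283 = 3.499 Hz.

3.50 Hz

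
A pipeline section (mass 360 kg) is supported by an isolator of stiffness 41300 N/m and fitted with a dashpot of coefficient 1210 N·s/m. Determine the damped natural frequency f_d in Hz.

1.68 Hz

ω_n = √(k/m) = √(41300/360) = 10.71 rad/s.
Critical damping c_c = 2√(k·m) = 2√(41300 × 360) = 7712 N·s/m, so ζ = c/c_c = 1210/7712 = 0.1569.
ω_d = ω_n√(1 − ζ²) = 10.71 × √(1 − 0.0246) = 10.58 rad/s.
f_d = ω_d/(2π) = 1.684 Hz.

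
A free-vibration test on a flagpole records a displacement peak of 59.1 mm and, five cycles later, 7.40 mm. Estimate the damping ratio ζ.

Logarithmic decrement δ = (1/n)·ln(x₀/x_n) = (1/5)·ln(59.1/7.40) = (1/5)·ln(7.986) = 0.4156.
ζ = δ/√(4π² + δ²) = 0.4156/√(39.48 + 0.173) = 0.4156/6.297 = 0.06599.

0.0660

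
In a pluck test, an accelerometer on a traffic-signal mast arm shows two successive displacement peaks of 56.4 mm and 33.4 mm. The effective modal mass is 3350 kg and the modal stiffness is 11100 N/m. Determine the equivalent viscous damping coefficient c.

1010 N·s/m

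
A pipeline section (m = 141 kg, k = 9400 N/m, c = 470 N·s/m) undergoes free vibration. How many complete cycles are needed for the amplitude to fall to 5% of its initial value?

3 cycles

ζ = c/(2√(km)) = 470/(2√(9400 × 141)) = 470/2303 = 0.2041.
Logarithmic decrement δ = 2πζ/√(1 − ζ²) = 2π × 0.2041/√(1 − 0.0417) = 1.310.
x_n/x₀ = e^(−nδ) ≤ 0.05; take ln: n ≥ ln(1/0.05)/δ = 2.996/1.310 = 2.287.
So 3 complete cycles are required.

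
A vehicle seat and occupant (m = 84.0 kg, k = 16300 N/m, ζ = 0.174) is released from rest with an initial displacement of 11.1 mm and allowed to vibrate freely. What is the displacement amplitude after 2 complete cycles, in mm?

1.21 mm

Logarithmic decrement δ = 2πζ/√(1 − ζ²) = 2π × 0.1740/√(1 − 0.0303) = 1.110.
After n cycles, x_n/x₀ = e^(−nδ), so x_2 = 11.1 × e^(−2 × 1.110) = 11.1 × 0.1086 = 1.205 mm.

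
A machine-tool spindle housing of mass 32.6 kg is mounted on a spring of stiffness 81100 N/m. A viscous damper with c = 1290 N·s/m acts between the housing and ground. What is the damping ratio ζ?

0.397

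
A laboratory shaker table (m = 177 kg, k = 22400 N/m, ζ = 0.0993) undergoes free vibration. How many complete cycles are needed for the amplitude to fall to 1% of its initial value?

8 cycles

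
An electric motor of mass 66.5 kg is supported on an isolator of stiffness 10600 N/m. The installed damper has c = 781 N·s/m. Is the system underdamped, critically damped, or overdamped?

c_c = 2√(k·m) = 1679 N·s/m; ζ = c/c_c = 781/1679 = 0.465.
Since ζ < 1 the system is underdamped.

underdamped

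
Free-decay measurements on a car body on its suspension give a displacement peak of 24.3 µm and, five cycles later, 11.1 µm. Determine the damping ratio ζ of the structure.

Logarithmic decrement δ = (1/n)·ln(x₀/x_n) = (1/5)·ln(24.3/11.1) = (1/5)·ln(2.189) = 0.1567.
ζ = δ/√(4π² + δ²) = 0.1567/√(39.48 + 0.0246) = 0.1567/6.285 = 0.02493.

0.0249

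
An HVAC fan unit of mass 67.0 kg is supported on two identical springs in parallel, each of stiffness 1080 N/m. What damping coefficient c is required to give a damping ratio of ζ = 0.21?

160 N·s/m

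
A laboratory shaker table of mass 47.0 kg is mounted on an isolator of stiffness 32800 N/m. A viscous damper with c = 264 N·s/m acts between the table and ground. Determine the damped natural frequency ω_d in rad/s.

ω_n = √(k/m) = √(32800/47.0) = 26.42 rad/s.
Critical damping c_c = 2√(k·m) = 2√(32800 × 47.0) = 2483 N·s/m, so ζ = c/c_c = 264/2483 = 0.1063.
ω_d = ω_n√(1 − ζ²) = 26.42 × √(1 − 0.0113) = 26.27 rad/s.

26.3 rad/s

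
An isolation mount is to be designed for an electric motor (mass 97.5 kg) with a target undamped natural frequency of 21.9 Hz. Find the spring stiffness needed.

1850000 N/m

ω_n = 2πf_n = 2π × 21.9 = 137.6 rad/s.
k = m·ω_n² = 97.5 × 137.6² = 97.5 × 18930 = 1846000 N/m.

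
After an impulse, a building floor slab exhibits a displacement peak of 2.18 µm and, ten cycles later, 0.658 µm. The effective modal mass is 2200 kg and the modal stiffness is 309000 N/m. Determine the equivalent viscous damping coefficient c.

Logarithmic decrement δ = (1/n)·ln(x₀/x_n) = (1/10)·ln(2.18/0.658) = (1/10)·ln(3.313) = 0.1198.
ζ = δ/√(4π² + δ²) = 0.1198/√(39.48 + 0.0143) = 0.1198/6.284 = 0.01906.
c = ζ · 2√(km) = 0.01906 × 2√(309000 × 2200) = 0.01906 × 52150 = 994.0 N·s/m.

994 N·s/m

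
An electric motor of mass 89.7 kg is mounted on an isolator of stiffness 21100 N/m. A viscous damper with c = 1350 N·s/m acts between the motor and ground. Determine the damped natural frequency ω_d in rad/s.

13.4 rad/s

ω_n = √(k/m) = √(21100/89.7) = 15.34 rad/s.
Critical damping c_c = 2√(k·m) = 2√(21100 × 89.7) = 2751 N·s/m, so ζ = c/c_c = 1350/2751 = 0.4906.
ω_d = ω_n√(1 − ζ²) = 15.34 × √(1 − 0.241) = 13.36 rad/s.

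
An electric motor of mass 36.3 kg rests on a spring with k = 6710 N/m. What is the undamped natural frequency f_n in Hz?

ω_n = √(k/m) = √(6710/36.3) = √184.8 = 13.60 rad/s.
f_n = ω_n/(2π) = 13.60/6.283 = 2.164 Hz.

2.16 Hz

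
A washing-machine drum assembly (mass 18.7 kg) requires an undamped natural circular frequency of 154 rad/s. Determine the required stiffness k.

k = m·ω_n² = 18.7 × 154.0² = 18.7 × 23720 = 443500 N/m.

443000 N/m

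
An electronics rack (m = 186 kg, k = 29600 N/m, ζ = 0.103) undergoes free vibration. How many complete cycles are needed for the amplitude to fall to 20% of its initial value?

3 cycles

Logarithmic decrement δ = 2πζ/√(1 − ζ²) = 2π × 0.1030/√(1 − 0.0106) = 0.6506.
x_n/x₀ = e^(−nδ) ≤ 0.2; take ln: n ≥ ln(1/0.2)/δ = 1.609/0.6506 = 2.474.
So 3 complete cycles are required.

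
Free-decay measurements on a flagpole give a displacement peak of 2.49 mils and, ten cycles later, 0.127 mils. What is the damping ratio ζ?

Logarithmic decrement δ = (1/n)·ln(x₀/x_n) = (1/10)·ln(2.49/0.127) = (1/10)·ln(19.61) = 0.2976.
ζ = δ/√(4π² + δ²) = 0.2976/√(39.48 + 0.0886) = 0.2976/6.290 = 0.04731.

0.0473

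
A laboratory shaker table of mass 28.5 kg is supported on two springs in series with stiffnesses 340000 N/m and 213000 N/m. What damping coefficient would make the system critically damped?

Series springs: 1/k_eq = 1/340000 + 1/213000 = 7.636×10^-6, so k_eq = 131000 N/m.
c_c = 2√(k_eq·m) = 2√(131000 × 28.5) = 2 × 1932 = 3864 N·s/m.

3860 N·s/m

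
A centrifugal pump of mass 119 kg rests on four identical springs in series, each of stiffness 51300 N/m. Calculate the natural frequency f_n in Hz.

1.65 Hz

Series springs: 1/k_eq = 4/51300, so k_eq = 51300/4 = 12820 N/m.
ω_n = √(k_eq/m) = √(12820/119) = √107.8 = 10.38 rad/s.
f_n = ω_n/(2π) = 10.38/6.283 = 1.652 Hz.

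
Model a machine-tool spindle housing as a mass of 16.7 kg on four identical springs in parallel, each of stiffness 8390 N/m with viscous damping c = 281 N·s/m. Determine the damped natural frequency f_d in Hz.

Parallel springs add: k_eq = 4 × 8390 = 33560 N/m.
ω_n = √(k_eq/m) = √(33560/16.7) = 44.83 rad/s.
Critical damping c_c = 2√(k_eq·m) = 2√(33560 × 16.7) = 1497 N·s/m, so ζ = c/c_c = 281/1497 = 0.1877.
ω_d = ω_n√(1 − ζ²) = 44.83 × √(1 − 0.0352) = 44.03 rad/s.
f_d = ω_d/(2π) = 7.008 Hz.

7.01 Hz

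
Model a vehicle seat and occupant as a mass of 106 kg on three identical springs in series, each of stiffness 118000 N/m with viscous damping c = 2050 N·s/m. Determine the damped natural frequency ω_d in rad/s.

16.7 rad/s

Series springs: 1/k_eq = 3/118000, so k_eq = 118000/3 = 39330 N/m.
ω_n = √(k_eq/m) = √(39330/106) = 19.26 rad/s.
Critical damping c_c = 2√(k_eq·m) = 2√(39330 × 106) = 4084 N·s/m, so ζ = c/c_c = 2050/4084 = 0.5020.
ω_d = ω_n√(1 − ζ²) = 19.26 × √(1 − 0.252) = 16.66 rad/s.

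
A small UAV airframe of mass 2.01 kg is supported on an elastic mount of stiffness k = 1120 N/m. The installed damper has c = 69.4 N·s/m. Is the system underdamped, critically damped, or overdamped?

underdamped

c_c = 2√(k·m) = 94.89 N·s/m; ζ = c/c_c = 69.4/94.89 = 0.731.
Since ζ < 1 the system is underdamped.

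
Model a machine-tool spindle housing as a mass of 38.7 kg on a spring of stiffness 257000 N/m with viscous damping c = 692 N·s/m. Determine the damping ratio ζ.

ω_n = √(k/m) = √(257000/38.7) = 81.49 rad/s.
Critical damping c_c = 2√(k·m) = 2√(257000 × 38.7) = 6307 N·s/m, so ζ = c/c_c = 692/6307 = 0.1097.

0.110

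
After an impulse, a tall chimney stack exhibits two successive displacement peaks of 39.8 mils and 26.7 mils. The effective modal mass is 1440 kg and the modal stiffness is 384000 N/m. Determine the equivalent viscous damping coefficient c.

2980 N·s/m

Logarithmic decrement δ = (1/n)·ln(x₀/x_n) = (1/1)·ln(39.8/26.7) = (1/1)·ln(1.491) = 0.3992.
ζ = δ/√(4π² + δ²) = 0.3992/√(39.48 + 0.159) = 0.3992/6.296 = 0.06341.
c = ζ · 2√(km) = 0.06341 × 2√(384000 × 1440) = 0.06341 × 47030 = 2982 N·s/m.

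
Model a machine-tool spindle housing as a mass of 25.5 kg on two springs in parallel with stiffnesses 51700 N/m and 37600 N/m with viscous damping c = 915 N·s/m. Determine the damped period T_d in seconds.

Parallel springs add: k_eq = 51700 + 37600 = 89300 N/m.
ω_n = √(k_eq/m) = √(89300/25.5) = 59.18 rad/s.
Critical damping c_c = 2√(k_eq·m) = 2√(89300 × 25.5) = 3018 N·s/m, so ζ = c/c_c = 915/3018 = 0.3032.
ω_d = ω_n√(1 − ζ²) = 59.18 × √(1 − 0.0919) = 56.39 rad/s.
T_d = 2π/ω_d = 0.1114 s.

0.111 s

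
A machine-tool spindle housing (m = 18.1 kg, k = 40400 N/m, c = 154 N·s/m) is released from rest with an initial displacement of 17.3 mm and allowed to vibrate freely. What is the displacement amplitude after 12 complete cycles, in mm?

0.0189 mm

ζ = c/(2√(km)) = 154/(2√(40400 × 18.1)) = 154/1710 = 0.09005.
Logarithmic decrement δ = 2πζ/√(1 − ζ²) = 2π × 0.09005/√(1 − 0.00811) = 0.5681.
After n cycles, x_n/x₀ = e^(−nδ), so x_12 = 17.3 × e^(−12 × 0.5681) = 17.3 × 0.001095 = 0.01894 mm.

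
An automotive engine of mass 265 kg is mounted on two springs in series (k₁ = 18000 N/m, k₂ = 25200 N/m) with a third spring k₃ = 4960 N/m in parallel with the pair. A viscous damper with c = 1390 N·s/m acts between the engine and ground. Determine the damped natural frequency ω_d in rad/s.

Series pair: k_s = k₁k₂/(k₁+k₂) = (18000)(25200)/(18000 + 25200) = 10500 N/m. In parallel with k₃: k_eq = 10500 + 4960 = 15460 N/m.
ω_n = √(k_eq/m) = √(15460/265) = 7.638 rad/s.
Critical damping c_c = 2√(k_eq·m) = 2√(15460 × 265) = 4048 N·s/m, so ζ = c/c_c = 1390/4048 = 0.3434.
ω_d = ω_n√(1 − ζ²) = 7.638 × √(1 − 0.118) = 7.174 rad/s.

7.17 rad/s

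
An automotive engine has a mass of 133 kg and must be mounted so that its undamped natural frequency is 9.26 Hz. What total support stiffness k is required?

450000 N/m

ω_n = 2πf_n = 2π × 9.26 = 58.18 rad/s.
k = m·ω_n² = 133 × 58.18² = 133 × 3385 = 450200 N/m.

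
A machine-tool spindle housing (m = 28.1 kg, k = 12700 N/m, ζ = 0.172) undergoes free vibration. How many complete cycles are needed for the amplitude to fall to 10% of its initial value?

3 cycles

Logarithmic decrement δ = 2πζ/√(1 − ζ²) = 2π × 0.1720/√(1 − 0.0296) = 1.097.
x_n/x₀ = e^(−nδ) ≤ 0.1; take ln: n ≥ ln(1/0.1)/δ = 2.303/1.097 = 2.099.
So 3 complete cycles are required.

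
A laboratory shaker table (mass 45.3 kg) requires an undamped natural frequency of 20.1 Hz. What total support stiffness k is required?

ω_n = 2πf_n = 2π × 20.1 = 126.3 rad/s.
k = m·ω_n² = 45.3 × 126.3² = 45.3 × 15950 = 722500 N/m.

723000 N/m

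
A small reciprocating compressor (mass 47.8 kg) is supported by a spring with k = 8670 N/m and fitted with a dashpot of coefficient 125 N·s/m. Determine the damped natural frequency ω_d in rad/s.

13.4 rad/s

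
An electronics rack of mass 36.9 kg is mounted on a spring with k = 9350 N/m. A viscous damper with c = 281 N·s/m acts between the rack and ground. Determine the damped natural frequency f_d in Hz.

2.46 Hz

ω_n = √(k/m) = √(9350/36.9) = 15.92 rad/s.
Critical damping c_c = 2√(k·m) = 2√(9350 × 36.9) = 1175 N·s/m, so ζ = c/c_c = 281/1175 = 0.2392.
ω_d = ω_n√(1 − ζ²) = 15.92 × √(1 − 0.0572) = 15.46 rad/s.
f_d = ω_d/(2π) = 2.460 Hz.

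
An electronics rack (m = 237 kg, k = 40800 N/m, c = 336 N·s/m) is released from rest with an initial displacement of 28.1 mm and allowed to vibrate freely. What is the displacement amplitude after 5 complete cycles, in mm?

ζ = c/(2√(km)) = 336/(2√(40800 × 237)) = 336/6219 = 0.05403.
Logarithmic decrement δ = 2πζ/√(1 − ζ²) = 2π × 0.05403/√(1 − 0.00292) = 0.3400.
After n cycles, x_n/x₀ = e^(−nδ), so x_5 = 28.1 × e^(−5 × 0.3400) = 28.1 × 0.1827 = 5.135 mm.

5.13 mm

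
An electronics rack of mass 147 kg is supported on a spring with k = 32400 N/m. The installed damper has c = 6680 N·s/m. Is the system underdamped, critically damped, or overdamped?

c_c = 2√(k·m) = 4365 N·s/m; ζ = c/c_c = 6680/4365 = 1.53.
Since ζ > 1 the system is overdamped.

overdamped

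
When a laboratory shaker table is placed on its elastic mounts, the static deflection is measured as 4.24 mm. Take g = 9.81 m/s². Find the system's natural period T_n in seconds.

ω_n = √(g/δ_st) = √(9.81/0.00424) = √2314 = 48.10 rad/s.
T_n = 2π/ω_n = 6.283/48.10 = 0.1306 s.

0.131 s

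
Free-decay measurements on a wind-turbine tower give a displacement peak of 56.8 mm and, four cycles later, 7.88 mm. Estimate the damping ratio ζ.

0.0783

Logarithmic decrement δ = (1/n)·ln(x₀/x_n) = (1/4)·ln(56.8/7.88) = (1/4)·ln(7.208) = 0.4938.
ζ = δ/√(4π² + δ²) = 0.4938/√(39.48 + 0.244) = 0.4938/6.303 = 0.07835.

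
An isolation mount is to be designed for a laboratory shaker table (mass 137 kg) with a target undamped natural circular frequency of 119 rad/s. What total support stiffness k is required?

1940000 N/m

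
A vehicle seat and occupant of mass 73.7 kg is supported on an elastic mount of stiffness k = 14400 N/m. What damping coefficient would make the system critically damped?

c_c = 2√(k·m) = 2√(14400 × 73.7) = 2 × 1030 = 2060 N·s/m.

2060 N·s/m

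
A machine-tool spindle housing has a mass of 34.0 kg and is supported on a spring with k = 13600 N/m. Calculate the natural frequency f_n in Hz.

3.18 Hz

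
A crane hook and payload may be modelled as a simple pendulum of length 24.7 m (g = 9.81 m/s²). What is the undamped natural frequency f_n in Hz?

0.100 Hz

For a simple pendulum ω_n = √(g/L) = √(9.81/24.7) = √0.3972 = 0.6302 rad/s.
f_n = ω_n/(2π) = 0.6302/6.283 = 0.1003 Hz.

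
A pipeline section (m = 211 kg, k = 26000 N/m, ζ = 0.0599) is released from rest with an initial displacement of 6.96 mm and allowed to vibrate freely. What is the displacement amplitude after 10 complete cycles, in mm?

Logarithmic decrement δ = 2πζ/√(1 − ζ²) = 2π × 0.05990/√(1 − 0.00359) = 0.3770.
After n cycles, x_n/x₀ = e^(−nδ), so x_10 = 6.96 × e^(−10 × 0.3770) = 6.96 × 0.02304 = 0.1604 mm.

0.160 mm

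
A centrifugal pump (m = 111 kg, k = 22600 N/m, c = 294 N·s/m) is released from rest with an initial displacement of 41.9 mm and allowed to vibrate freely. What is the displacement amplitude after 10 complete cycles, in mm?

0.120 mm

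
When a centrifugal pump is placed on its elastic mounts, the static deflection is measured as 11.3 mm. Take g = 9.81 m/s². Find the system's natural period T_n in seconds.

0.213 s

ω_n = √(g/δ_st) = √(9.81/0.0113) = √868.1 = 29.46 rad/s.
T_n = 2π/ω_n = 6.283/29.46 = 0.2132 s.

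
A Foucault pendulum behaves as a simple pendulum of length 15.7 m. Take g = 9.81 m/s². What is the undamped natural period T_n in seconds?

7.95 s

For a simple pendulum ω_n = √(g/L) = √(9.81/15.7) = √0.6248 = 0.7905 rad/s.
T_n = 2π/ω_n = 6.283/0.7905 = 7.949 s.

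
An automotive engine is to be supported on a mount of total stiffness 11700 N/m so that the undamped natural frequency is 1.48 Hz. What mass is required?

ω_n = 2πf_n = 2π × 1.48 = 9.299 rad/s.
m = k/ω_n² = 11700/9.299² = 11700/86.47 = 135.3 kg.

135 kg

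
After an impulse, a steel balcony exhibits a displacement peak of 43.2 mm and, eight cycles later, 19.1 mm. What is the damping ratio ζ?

0.0162

Logarithmic decrement δ = (1/n)·ln(x₀/x_n) = (1/8)·ln(43.2/19.1) = (1/8)·ln(2.262) = 0.1020.
ζ = δ/√(4π² + δ²) = 0.1020/√(39.48 + 0.0104) = 0.1020/6.284 = 0.01623.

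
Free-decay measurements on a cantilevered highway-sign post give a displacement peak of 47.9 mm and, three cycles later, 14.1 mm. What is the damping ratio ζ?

0.0647

Logarithmic decrement δ = (1/n)·ln(x₀/x_n) = (1/3)·ln(47.9/14.1) = (1/3)·ln(3.397) = 0.4076.
ζ = δ/√(4π² + δ²) = 0.4076/√(39.48 + 0.166) = 0.4076/6.296 = 0.06474.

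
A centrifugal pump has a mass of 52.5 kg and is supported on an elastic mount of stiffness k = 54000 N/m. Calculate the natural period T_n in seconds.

0.196 s

ω_n = √(k/m) = √(54000/52.5) = √1029 = 32.07 rad/s.
T_n = 2π/ω_n = 6.283/32.07 = 0.1959 s.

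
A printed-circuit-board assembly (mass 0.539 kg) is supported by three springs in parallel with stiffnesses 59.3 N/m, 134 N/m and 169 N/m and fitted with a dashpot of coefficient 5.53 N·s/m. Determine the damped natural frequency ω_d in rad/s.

25.4 rad/s

Parallel springs add: k_eq = 59.3 + 134 + 169 = 362.3 N/m.
ω_n = √(k_eq/m) = √(362.3/0.539) = 25.93 rad/s.
Critical damping c_c = 2√(k_eq·m) = 2√(362.3 × 0.539) = 27.95 N·s/m, so ζ = c/c_c = 5.53/27.95 = 0.1979.
ω_d = ω_n√(1 − ζ²) = 25.93 × √(1 − 0.0392) = 25.41 rad/s.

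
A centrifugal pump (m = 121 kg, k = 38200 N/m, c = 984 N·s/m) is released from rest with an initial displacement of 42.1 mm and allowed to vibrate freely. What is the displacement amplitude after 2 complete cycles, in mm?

2.19 mm

ζ = c/(2√(km)) = 984/(2√(38200 × 121)) = 984/4300 = 0.2288.
Logarithmic decrement δ = 2πζ/√(1 − ζ²) = 2π × 0.2288/√(1 − 0.0524) = 1.477.
After n cycles, x_n/x₀ = e^(−nδ), so x_2 = 42.1 × e^(−2 × 1.477) = 42.1 × 0.05212 = 2.194 mm.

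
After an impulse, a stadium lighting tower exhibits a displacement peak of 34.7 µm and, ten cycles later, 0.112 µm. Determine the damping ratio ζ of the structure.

Logarithmic decrement δ = (1/n)·ln(x₀/x_n) = (1/10)·ln(34.7/0.112) = (1/10)·ln(309.8) = 0.5736.
ζ = δ/√(4π² + δ²) = 0.5736/√(39.48 + 0.329) = 0.5736/6.309 = 0.09091.

0.0909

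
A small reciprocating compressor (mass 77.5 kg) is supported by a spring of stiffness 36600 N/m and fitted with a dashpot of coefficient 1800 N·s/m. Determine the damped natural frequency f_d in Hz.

ω_n = √(k/m) = √(36600/77.5) = 21.73 rad/s.
Critical damping c_c = 2√(k·m) = 2√(36600 × 77.5) = 3368 N·s/m, so ζ = c/c_c = 1800/3368 = 0.5344.
ω_d = ω_n√(1 − ζ²) = 21.73 × √(1 − 0.286) = 18.37 rad/s.
f_d = ω_d/(2π) = 2.923 Hz.

2.92 Hz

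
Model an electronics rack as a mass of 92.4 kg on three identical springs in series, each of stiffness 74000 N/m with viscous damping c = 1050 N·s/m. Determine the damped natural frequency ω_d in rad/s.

15.3 rad/s

Series springs: 1/k_eq = 3/74000, so k_eq = 74000/3 = 24670 N/m.
ω_n = √(k_eq/m) = √(24670/92.4) = 16.34 rad/s.
Critical damping c_c = 2√(k_eq·m) = 2√(24670 × 92.4) = 3019 N·s/m, so ζ = c/c_c = 1050/3019 = 0.3478.
ω_d = ω_n√(1 − ζ²) = 16.34 × √(1 − 0.121) = 15.32 rad/s.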